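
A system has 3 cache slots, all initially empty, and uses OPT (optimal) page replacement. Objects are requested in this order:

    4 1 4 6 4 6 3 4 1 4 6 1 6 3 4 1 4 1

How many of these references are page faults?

4 → fault, frames [4]
1 → fault, frames [4, 1]
4 → hit
6 → fault, frames [4, 1, 6]
4 → hit
6 → hit
3 → fault, evict 6, frames [4, 1, 3]
4 → hit
1 → hit
4 → hit
6 → fault, evict 4, frames [1, 3, 6]
1 → hit
6 → hit
3 → hit
4 → fault, evict 6, frames [1, 3, 4]
1 → hit
4 → hit
1 → hit
Page faults: 6.

6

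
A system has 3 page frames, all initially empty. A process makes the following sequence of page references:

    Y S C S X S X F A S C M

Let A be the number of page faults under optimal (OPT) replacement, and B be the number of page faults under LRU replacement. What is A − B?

Under OPT: F F F . F . . F F . . F → 7 faults.
Under LRU: F F F . F . . F F F F F → 9 faults.
A − B = 7 − 9 = -2.

-2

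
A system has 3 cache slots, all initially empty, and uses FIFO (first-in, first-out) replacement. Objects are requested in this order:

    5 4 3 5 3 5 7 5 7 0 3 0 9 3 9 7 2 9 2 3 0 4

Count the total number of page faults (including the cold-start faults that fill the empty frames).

13

5: fault, frames {5}
4: fault, frames {5,4}
3: fault, frames {5,4,3}
5: hit
3: hit
5: hit
7: fault, evict 5, frames {4,3,7}
5: fault, evict 4, frames {3,7,5}
7: hit
0: fault, evict 3, frames {7,5,0}
3: fault, evict 7, frames {5,0,3}
0: hit
9: fault, evict 5, frames {0,3,9}
3: hit
9: hit
7: fault, evict 0, frames {3,9,7}
2: fault, evict 3, frames {9,7,2}
9: hit
2: hit
3: fault, evict 9, frames {7,2,3}
0: fault, evict 7, frames {2,3,0}
4: fault, evict 2, frames {3,0,4}
Page faults: 13.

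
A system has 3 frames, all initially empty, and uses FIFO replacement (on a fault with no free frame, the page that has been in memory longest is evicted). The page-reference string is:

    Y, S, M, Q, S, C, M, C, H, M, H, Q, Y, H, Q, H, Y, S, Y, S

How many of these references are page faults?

11

Y -> miss, frames [Y]
S -> miss, frames [Y, S]
M -> miss, frames [Y, S, M]
Q -> miss, evict Y, frames [S, M, Q]
S -> hit
C -> miss, evict S, frames [M, Q, C]
M -> hit
C -> hit
H -> miss, evict M, frames [Q, C, H]
M -> miss, evict Q, frames [C, H, M]
H -> hit
Q -> miss, evict C, frames [H, M, Q]
Y -> miss, evict H, frames [M, Q, Y]
H -> miss, evict M, frames [Q, Y, H]
Q -> hit
H -> hit
Y -> hit
S -> miss, evict Q, frames [Y, H, S]
Y -> hit
S -> hit
Page faults: 11.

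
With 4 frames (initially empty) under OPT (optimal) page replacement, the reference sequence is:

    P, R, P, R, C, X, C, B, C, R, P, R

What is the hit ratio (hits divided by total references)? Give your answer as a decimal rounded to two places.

P → fault, frames {P}
R → fault, frames {P,R}
P → hit
R → hit
C → fault, frames {P,R,C}
X → fault, frames {P,R,C,X}
C → hit
B → fault, evict X, frames {P,R,C,B}
C → hit
R → hit
P → hit
R → hit
Hits: 7 of 12 references → 7/12 = 0.5833.

0.58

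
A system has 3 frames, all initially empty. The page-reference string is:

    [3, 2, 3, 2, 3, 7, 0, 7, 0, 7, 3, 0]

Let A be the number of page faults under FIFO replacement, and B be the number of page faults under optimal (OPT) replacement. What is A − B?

1

Under FIFO: F F . . . F F . . . F . → 5 faults.
Under OPT: F F . . . F F . . . . . → 4 faults.
A − B = 5 − 4 = 1.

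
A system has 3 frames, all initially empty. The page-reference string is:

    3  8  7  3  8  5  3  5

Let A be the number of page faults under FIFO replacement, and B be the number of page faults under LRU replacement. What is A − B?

1

Under FIFO: F F F . . F F . → 5 faults.
Under LRU: F F F . . F . . → 4 faults.
A − B = 5 − 4 = 1.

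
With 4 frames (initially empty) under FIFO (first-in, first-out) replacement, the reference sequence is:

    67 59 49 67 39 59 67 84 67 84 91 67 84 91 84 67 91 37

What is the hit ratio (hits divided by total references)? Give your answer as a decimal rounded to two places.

67 -> miss, frames {67}
59 -> miss, frames {67,59}
49 -> miss, frames {67,59,49}
67 -> hit
39 -> miss, frames {67,59,49,39}
59 -> hit
67 -> hit
84 -> miss, evict 67, frames {59,49,39,84}
67 -> miss, evict 59, frames {49,39,84,67}
84 -> hit
91 -> miss, evict 49, frames {39,84,67,91}
67 -> hit
84 -> hit
91 -> hit
84 -> hit
67 -> hit
91 -> hit
37 -> miss, evict 39, frames {84,67,91,37}
Hits: 10 of 18 references → 10/18 = 0.5556.

0.56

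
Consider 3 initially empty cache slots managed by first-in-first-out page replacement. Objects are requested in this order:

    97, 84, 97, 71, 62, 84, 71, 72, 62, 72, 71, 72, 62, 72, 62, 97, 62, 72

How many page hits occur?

12

97: miss, frames [97]
84: miss, frames [97, 84]
97: hit
71: miss, frames [97, 84, 71]
62: miss, evict 97, frames [84, 71, 62]
84: hit
71: hit
72: miss, evict 84, frames [71, 62, 72]
62: hit
72: hit
71: hit
72: hit
62: hit
72: hit
62: hit
97: miss, evict 71, frames [62, 72, 97]
62: hit
72: hit
Hits: 12.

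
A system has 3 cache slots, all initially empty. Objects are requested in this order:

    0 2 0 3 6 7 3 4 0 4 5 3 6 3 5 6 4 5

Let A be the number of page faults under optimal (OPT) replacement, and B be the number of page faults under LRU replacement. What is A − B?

-2

Under OPT: F F . F F F . F . . F . F . . . F . → 9 faults.
Under LRU: F F . F F F . F F . F F F . . . F . → 11 faults.
A − B = 9 − 11 = -2.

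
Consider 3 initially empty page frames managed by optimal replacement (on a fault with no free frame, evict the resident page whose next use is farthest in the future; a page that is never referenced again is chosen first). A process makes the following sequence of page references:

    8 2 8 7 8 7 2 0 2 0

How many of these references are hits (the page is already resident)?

6

8 → fault, frames {8}
2 → fault, frames {8,2}
8 → hit
7 → fault, frames {8,2,7}
8 → hit
7 → hit
2 → hit
0 → fault, evict 7, frames {8,2,0}
2 → hit
0 → hit
Hits: 6.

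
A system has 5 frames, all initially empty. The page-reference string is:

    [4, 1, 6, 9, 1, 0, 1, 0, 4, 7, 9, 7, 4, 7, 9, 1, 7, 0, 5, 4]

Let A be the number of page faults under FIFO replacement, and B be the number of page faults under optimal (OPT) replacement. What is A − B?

2

Under FIFO: F F F F . F . . . F . . F . . F . . F . → 9 faults.
Under OPT: F F F F . F . . . F . . . . . . . . F . → 7 faults.
A − B = 9 − 7 = 2.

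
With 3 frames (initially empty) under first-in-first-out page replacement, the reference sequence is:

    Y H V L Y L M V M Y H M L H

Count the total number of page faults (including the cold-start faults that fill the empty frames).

Y -> miss, frames [Y]
H -> miss, frames [Y, H]
V -> miss, frames [Y, H, V]
L -> miss, evict Y, frames [H, V, L]
Y -> miss, evict H, frames [V, L, Y]
L -> hit
M -> miss, evict V, frames [L, Y, M]
V -> miss, evict L, frames [Y, M, V]
M -> hit
Y -> hit
H -> miss, evict Y, frames [M, V, H]
M -> hit
L -> miss, evict M, frames [V, H, L]
H -> hit
Page faults: 9.

9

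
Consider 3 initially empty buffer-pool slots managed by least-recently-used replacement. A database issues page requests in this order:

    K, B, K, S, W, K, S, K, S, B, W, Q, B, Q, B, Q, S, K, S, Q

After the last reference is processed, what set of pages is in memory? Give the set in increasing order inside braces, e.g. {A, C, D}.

{K, Q, S}

K -> fault, frames [K]
B -> fault, frames [K, B]
K -> hit
S -> fault, frames [B, K, S]
W -> fault, evict B, frames [K, S, W]
K -> hit
S -> hit
K -> hit
S -> hit
B -> fault, evict W, frames [K, S, B]
W -> fault, evict K, frames [S, B, W]
Q -> fault, evict S, frames [B, W, Q]
B -> hit
Q -> hit
B -> hit
Q -> hit
S -> fault, evict W, frames [B, Q, S]
K -> fault, evict B, frames [Q, S, K]
S -> hit
Q -> hit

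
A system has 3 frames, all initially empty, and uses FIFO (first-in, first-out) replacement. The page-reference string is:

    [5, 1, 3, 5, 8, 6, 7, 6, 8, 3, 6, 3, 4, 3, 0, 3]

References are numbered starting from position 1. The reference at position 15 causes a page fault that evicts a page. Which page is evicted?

pos 1: 5 -> fault, frames [5]
pos 2: 1 -> fault, frames [5, 1]
pos 3: 3 -> fault, frames [5, 1, 3]
pos 4: 5 -> hit
pos 5: 8 -> fault, evict 5, frames [1, 3, 8]
pos 6: 6 -> fault, evict 1, frames [3, 8, 6]
pos 7: 7 -> fault, evict 3, frames [8, 6, 7]
pos 8: 6 -> hit
pos 9: 8 -> hit
pos 10: 3 -> fault, evict 8, frames [6, 7, 3]
pos 11: 6 -> hit
pos 12: 3 -> hit
pos 13: 4 -> fault, evict 6, frames [7, 3, 4]
pos 14: 3 -> hit
pos 15: 0 -> fault, evict 7, frames [3, 4, 0]
At position 15, page 7 is evicted.

7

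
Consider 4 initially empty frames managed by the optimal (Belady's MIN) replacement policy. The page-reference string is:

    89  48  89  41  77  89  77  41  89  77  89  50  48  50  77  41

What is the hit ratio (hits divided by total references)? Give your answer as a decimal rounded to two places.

89 → fault, frames (89)
48 → fault, frames (89 48)
89 → hit
41 → fault, frames (89 48 41)
77 → fault, frames (89 48 41 77)
89 → hit
77 → hit
41 → hit
89 → hit
77 → hit
89 → hit
50 → fault, evict 89, frames (48 41 77 50)
48 → hit
50 → hit
77 → hit
41 → hit
Hits: 11 of 16 references → 11/16 = 0.6875.

0.69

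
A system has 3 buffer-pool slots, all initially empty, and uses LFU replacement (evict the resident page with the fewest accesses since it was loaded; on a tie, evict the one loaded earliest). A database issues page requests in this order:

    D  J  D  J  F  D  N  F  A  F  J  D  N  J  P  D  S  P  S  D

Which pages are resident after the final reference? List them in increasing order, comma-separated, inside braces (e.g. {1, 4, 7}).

D -> miss, frames (D)
J -> miss, frames (D J)
D -> hit
J -> hit
F -> miss, frames (D J F)
D -> hit
N -> miss, evict F, frames (D J N)
F -> miss, evict N, frames (D J F)
A -> miss, evict F, frames (D J A)
F -> miss, evict A, frames (D J F)
J -> hit
D -> hit
N -> miss, evict F, frames (D J N)
J -> hit
P -> miss, evict N, frames (D J P)
D -> hit
S -> miss, evict P, frames (D J S)
P -> miss, evict S, frames (D J P)
S -> miss, evict P, frames (D J S)
D -> hit

{D, J, S}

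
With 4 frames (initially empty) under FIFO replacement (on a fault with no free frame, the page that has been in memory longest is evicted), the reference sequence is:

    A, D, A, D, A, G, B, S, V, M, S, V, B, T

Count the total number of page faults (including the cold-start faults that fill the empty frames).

8

A: fault, frames (A)
D: fault, frames (A D)
A: hit
D: hit
A: hit
G: fault, frames (A D G)
B: fault, frames (A D G B)
S: fault, evict A, frames (D G B S)
V: fault, evict D, frames (G B S V)
M: fault, evict G, frames (B S V M)
S: hit
V: hit
B: hit
T: fault, evict B, frames (S V M T)
Page faults: 8.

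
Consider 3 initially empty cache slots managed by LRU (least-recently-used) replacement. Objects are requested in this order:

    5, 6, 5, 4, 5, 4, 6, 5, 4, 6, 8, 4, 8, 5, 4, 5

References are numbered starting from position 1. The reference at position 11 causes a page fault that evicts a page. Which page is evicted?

pos 1: 5 -> fault, frames (5)
pos 2: 6 -> fault, frames (5 6)
pos 3: 5 -> hit
pos 4: 4 -> fault, frames (6 5 4)
pos 5: 5 -> hit
pos 6: 4 -> hit
pos 7: 6 -> hit
pos 8: 5 -> hit
pos 9: 4 -> hit
pos 10: 6 -> hit
pos 11: 8 -> fault, evict 5, frames (4 6 8)
At position 11, page 5 is evicted.

5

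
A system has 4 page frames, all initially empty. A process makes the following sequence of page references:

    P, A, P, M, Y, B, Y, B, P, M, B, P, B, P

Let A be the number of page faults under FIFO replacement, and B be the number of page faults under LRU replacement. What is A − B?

Under FIFO: F F . F F F . . F . . . . . → 6 faults.
Under LRU: F F . F F F . . . . . . . . → 5 faults.
A − B = 6 − 5 = 1.

1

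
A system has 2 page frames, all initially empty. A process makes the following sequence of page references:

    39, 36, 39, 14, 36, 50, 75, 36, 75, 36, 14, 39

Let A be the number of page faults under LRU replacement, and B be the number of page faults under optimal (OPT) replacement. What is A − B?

2

Under LRU: F F . F F F F F . . F F → 9 faults.
Under OPT: F F . F . F F . . . F F → 7 faults.
A − B = 9 − 7 = 2.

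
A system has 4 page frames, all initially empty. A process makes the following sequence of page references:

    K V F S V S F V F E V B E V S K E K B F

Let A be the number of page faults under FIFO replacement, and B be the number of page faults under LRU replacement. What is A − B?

Under FIFO: F F F F . . . . . F . F . F . F . . . F → 9 faults.
Under LRU: F F F F . . . . . F . F . . F F . . F F → 10 faults.
A − B = 9 − 10 = -1.

-1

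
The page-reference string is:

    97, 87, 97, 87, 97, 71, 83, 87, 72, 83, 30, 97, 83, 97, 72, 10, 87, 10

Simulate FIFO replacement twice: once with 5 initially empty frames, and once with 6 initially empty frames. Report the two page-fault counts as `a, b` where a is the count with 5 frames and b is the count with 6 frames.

9, 7

5 frames: F F . . . F F . F . F F . . . F F . → 9 faults.
6 frames: F F . . . F F . F . F . . . . F . . → 7 faults.
7 < 9: adding a frame reduced faults, as is typical.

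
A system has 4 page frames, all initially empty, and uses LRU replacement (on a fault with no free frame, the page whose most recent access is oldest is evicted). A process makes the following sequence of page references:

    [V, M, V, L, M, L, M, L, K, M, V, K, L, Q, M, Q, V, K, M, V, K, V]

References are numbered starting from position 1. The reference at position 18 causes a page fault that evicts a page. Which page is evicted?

pos 1: V → fault, frames {V}
pos 2: M → fault, frames {V,M}
pos 3: V → hit
pos 4: L → fault, frames {M,V,L}
pos 5: M → hit
pos 6: L → hit
pos 7: M → hit
pos 8: L → hit
pos 9: K → fault, frames {V,M,L,K}
pos 10: M → hit
pos 11: V → hit
pos 12: K → hit
pos 13: L → hit
pos 14: Q → fault, evict M, frames {V,K,L,Q}
pos 15: M → fault, evict V, frames {K,L,Q,M}
pos 16: Q → hit
pos 17: V → fault, evict K, frames {L,M,Q,V}
pos 18: K → fault, evict L, frames {M,Q,V,K}
At position 18, page L is evicted.

L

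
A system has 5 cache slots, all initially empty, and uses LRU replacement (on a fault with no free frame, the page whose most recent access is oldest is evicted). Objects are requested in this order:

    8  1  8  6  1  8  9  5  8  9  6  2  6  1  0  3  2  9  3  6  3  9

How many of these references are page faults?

11

8: fault, frames {8}
1: fault, frames {8,1}
8: hit
6: fault, frames {1,8,6}
1: hit
8: hit
9: fault, frames {6,1,8,9}
5: fault, frames {6,1,8,9,5}
8: hit
9: hit
6: hit
2: fault, evict 1, frames {5,8,9,6,2}
6: hit
1: fault, evict 5, frames {8,9,2,6,1}
0: fault, evict 8, frames {9,2,6,1,0}
3: fault, evict 9, frames {2,6,1,0,3}
2: hit
9: fault, evict 6, frames {1,0,3,2,9}
3: hit
6: fault, evict 1, frames {0,2,9,3,6}
3: hit
9: hit
Page faults: 11.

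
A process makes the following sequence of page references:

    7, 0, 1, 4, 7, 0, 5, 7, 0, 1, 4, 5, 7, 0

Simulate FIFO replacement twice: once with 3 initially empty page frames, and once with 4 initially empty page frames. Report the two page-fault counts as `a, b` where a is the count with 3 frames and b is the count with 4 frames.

11, 12

3 frames: F F F F F F F . . F F . F F → 11 faults.
4 frames: F F F F . . F F F F F F F F → 12 faults.
12 > 11: adding a frame increased faults — Belady's anomaly.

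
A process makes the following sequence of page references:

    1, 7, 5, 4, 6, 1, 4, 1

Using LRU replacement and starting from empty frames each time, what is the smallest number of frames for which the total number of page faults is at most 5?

f=1: 8 faults
f=2: 7 faults
f=3: 6 faults
f=4: 6 faults
f=5: 5 faults
Smallest f with faults ≤ 5 is 5.

5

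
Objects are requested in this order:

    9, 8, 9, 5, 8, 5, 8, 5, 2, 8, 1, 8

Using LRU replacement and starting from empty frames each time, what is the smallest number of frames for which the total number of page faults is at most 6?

3

f=1: 12 faults
f=2: 7 faults
f=3: 5 faults
f=4: 5 faults
f=5: 5 faults
Smallest f with faults ≤ 6 is 3.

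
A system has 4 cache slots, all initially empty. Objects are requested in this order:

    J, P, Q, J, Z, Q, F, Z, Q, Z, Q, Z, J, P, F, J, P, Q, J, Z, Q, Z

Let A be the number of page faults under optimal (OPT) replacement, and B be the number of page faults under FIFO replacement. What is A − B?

Under OPT: F F F . F . F . . . . . . F . . . . . F . . → 7 faults.
Under FIFO: F F F . F . F . . . . . F F . . . F . F . . → 9 faults.
A − B = 7 − 9 = -2.

-2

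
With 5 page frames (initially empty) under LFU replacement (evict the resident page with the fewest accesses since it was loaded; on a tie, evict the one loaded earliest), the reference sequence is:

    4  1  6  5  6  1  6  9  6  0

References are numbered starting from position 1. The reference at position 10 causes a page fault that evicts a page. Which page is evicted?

4

pos 1: 4 -> fault, frames [4]
pos 2: 1 -> fault, frames [4, 1]
pos 3: 6 -> fault, frames [4, 1, 6]
pos 4: 5 -> fault, frames [4, 1, 6, 5]
pos 5: 6 -> hit
pos 6: 1 -> hit
pos 7: 6 -> hit
pos 8: 9 -> fault, frames [4, 1, 6, 5, 9]
pos 9: 6 -> hit
pos 10: 0 -> fault, evict 4, frames [1, 6, 5, 9, 0]
At position 10, page 4 is evicted.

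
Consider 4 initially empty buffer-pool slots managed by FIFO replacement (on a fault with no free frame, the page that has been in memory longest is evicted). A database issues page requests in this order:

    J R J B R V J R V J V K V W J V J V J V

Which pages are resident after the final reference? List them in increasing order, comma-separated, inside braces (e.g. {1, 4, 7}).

{J, K, V, W}

J → fault, frames [J]
R → fault, frames [J, R]
J → hit
B → fault, frames [J, R, B]
R → hit
V → fault, frames [J, R, B, V]
J → hit
R → hit
V → hit
J → hit
V → hit
K → fault, evict J, frames [R, B, V, K]
V → hit
W → fault, evict R, frames [B, V, K, W]
J → fault, evict B, frames [V, K, W, J]
V → hit
J → hit
V → hit
J → hit
V → hit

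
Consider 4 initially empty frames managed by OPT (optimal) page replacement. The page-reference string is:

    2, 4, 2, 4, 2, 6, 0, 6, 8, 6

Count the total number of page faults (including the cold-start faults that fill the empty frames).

5

2: miss, frames {2}
4: miss, frames {2,4}
2: hit
4: hit
2: hit
6: miss, frames {2,4,6}
0: miss, frames {2,4,6,0}
6: hit
8: miss, evict 0, frames {2,4,6,8}
6: hit
Page faults: 5.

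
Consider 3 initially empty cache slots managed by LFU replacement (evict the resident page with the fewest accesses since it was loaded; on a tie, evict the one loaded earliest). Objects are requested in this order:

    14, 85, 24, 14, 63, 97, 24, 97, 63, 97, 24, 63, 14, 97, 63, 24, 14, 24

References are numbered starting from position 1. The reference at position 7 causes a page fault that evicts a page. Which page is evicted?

pos 1: 14: fault, frames [14]
pos 2: 85: fault, frames [14, 85]
pos 3: 24: fault, frames [14, 85, 24]
pos 4: 14: hit
pos 5: 63: fault, evict 85, frames [14, 24, 63]
pos 6: 97: fault, evict 24, frames [14, 63, 97]
pos 7: 24: fault, evict 63, frames [14, 97, 24]
At position 7, page 63 is evicted.

63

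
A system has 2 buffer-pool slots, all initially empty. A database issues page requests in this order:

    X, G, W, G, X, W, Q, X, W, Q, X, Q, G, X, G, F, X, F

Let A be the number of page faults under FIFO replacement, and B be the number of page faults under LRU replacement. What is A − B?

-3

Under FIFO: F F F . F . F . F . F F F F . F . . → 11 faults.
Under LRU: F F F . F F F F F F F . F F . F F . → 14 faults.
A − B = 11 − 14 = -3.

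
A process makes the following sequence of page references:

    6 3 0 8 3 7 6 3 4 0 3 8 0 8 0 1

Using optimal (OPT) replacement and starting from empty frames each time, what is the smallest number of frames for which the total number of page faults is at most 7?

5

f=1: 16 faults
f=2: 10 faults
f=3: 9 faults
f=4: 8 faults
f=5: 7 faults
f=6: 7 faults
f=7: 7 faults
Smallest f with faults ≤ 7 is 5.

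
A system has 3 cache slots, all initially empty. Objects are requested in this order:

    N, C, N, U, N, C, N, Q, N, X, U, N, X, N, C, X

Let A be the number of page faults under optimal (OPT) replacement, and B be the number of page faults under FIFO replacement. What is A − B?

-2

Under OPT: F F . F . . . F . F . . . . F . → 6 faults.
Under FIFO: F F . F . . . F F F F . . . F . → 8 faults.
A − B = 6 − 8 = -2.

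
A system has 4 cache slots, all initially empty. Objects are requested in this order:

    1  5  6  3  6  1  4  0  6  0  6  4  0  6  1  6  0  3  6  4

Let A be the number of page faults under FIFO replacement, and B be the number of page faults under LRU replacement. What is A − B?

Under FIFO: F F F F . . F F . . . . . . F F . F . F → 10 faults.
Under LRU: F F F F . . F F . . . . . . . . . F . F → 8 faults.
A − B = 10 − 8 = 2.

2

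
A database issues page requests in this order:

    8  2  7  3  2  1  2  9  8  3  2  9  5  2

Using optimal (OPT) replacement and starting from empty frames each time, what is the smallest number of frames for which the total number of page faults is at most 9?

f=1: 14 faults
f=2: 10 faults
f=3: 8 faults
f=4: 7 faults
f=5: 7 faults
f=6: 7 faults
f=7: 7 faults
Smallest f with faults ≤ 9 is 3.

3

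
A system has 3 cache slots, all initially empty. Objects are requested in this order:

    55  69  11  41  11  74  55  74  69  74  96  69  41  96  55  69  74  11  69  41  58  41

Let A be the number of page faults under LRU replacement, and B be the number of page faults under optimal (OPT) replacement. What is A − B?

Under LRU: F F F F . F F . F . F . F . F F F F . F F . → 15 faults.
Under OPT: F F F F . F . . F . F . . . F . F F . . F . → 11 faults.
A − B = 15 − 11 = 4.

4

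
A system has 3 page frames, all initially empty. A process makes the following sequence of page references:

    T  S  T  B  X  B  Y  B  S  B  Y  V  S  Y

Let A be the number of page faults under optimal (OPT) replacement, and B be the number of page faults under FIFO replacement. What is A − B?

-3

Under OPT: F F . F F . F . . . . F . . → 6 faults.
Under FIFO: F F . F F . F . F F . F . F → 9 faults.
A − B = 6 − 9 = -3.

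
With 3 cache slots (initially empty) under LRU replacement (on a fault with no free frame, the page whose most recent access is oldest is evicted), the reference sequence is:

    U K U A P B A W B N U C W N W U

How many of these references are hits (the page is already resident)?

4

U: miss, frames [U]
K: miss, frames [U, K]
U: hit
A: miss, frames [K, U, A]
P: miss, evict K, frames [U, A, P]
B: miss, evict U, frames [A, P, B]
A: hit
W: miss, evict P, frames [B, A, W]
B: hit
N: miss, evict A, frames [W, B, N]
U: miss, evict W, frames [B, N, U]
C: miss, evict B, frames [N, U, C]
W: miss, evict N, frames [U, C, W]
N: miss, evict U, frames [C, W, N]
W: hit
U: miss, evict C, frames [N, W, U]
Hits: 4.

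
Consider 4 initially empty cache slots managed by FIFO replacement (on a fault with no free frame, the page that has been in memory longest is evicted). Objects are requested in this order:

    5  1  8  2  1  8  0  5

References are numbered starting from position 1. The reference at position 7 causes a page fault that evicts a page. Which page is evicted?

pos 1: 5: fault, frames [5]
pos 2: 1: fault, frames [5, 1]
pos 3: 8: fault, frames [5, 1, 8]
pos 4: 2: fault, frames [5, 1, 8, 2]
pos 5: 1: hit
pos 6: 8: hit
pos 7: 0: fault, evict 5, frames [1, 8, 2, 0]
At position 7, page 5 is evicted.

5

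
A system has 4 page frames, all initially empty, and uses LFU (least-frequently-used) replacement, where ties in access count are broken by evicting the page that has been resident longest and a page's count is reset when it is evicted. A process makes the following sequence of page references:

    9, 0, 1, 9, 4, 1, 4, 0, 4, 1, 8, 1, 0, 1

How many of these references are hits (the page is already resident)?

9 -> fault, frames [9]
0 -> fault, frames [9, 0]
1 -> fault, frames [9, 0, 1]
9 -> hit
4 -> fault, frames [9, 0, 1, 4]
1 -> hit
4 -> hit
0 -> hit
4 -> hit
1 -> hit
8 -> fault, evict 9, frames [0, 1, 4, 8]
1 -> hit
0 -> hit
1 -> hit
Hits: 9.

9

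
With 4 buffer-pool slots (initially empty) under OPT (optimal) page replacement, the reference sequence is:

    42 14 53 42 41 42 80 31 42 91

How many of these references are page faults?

7

42: fault, frames (42)
14: fault, frames (42 14)
53: fault, frames (42 14 53)
42: hit
41: fault, frames (42 14 53 41)
42: hit
80: fault, evict 41, frames (42 14 53 80)
31: fault, evict 80, frames (42 14 53 31)
42: hit
91: fault, evict 31, frames (42 14 53 91)
Page faults: 7.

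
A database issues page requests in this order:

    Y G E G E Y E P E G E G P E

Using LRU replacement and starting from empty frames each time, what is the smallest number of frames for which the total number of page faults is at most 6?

3

f=1: 14 faults
f=2: 8 faults
f=3: 5 faults
f=4: 4 faults
Smallest f with faults ≤ 6 is 3.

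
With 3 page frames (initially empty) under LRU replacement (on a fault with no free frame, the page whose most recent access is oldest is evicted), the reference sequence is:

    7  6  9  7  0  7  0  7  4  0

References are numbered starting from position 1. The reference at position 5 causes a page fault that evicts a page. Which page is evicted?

pos 1: 7 -> fault, frames (7)
pos 2: 6 -> fault, frames (7 6)
pos 3: 9 -> fault, frames (7 6 9)
pos 4: 7 -> hit
pos 5: 0 -> fault, evict 6, frames (9 7 0)
At position 5, page 6 is evicted.

6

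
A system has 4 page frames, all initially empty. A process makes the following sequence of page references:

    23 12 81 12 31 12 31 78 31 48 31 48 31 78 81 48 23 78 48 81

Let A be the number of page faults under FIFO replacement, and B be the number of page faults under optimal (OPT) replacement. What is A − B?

Under FIFO: F F F . F . . F . F . . . . . . F . . F → 8 faults.
Under OPT: F F F . F . . F . F . . . . . . F . . . → 7 faults.
A − B = 8 − 7 = 1.

1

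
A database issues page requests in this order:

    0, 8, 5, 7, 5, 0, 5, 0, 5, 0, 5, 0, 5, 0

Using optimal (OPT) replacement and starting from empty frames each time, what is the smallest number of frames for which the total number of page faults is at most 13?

2

f=1: 14 faults
f=2: 5 faults
f=3: 4 faults
f=4: 4 faults
Smallest f with faults ≤ 13 is 2.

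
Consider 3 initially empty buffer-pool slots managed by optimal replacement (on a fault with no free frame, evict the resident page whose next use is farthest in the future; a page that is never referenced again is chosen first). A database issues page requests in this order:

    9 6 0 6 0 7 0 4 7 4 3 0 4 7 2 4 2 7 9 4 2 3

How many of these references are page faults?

9 → miss, frames [9]
6 → miss, frames [9, 6]
0 → miss, frames [9, 6, 0]
6 → hit
0 → hit
7 → miss, evict 6, frames [9, 0, 7]
0 → hit
4 → miss, evict 9, frames [0, 7, 4]
7 → hit
4 → hit
3 → miss, evict 7, frames [0, 4, 3]
0 → hit
4 → hit
7 → miss, evict 0, frames [4, 3, 7]
2 → miss, evict 3, frames [4, 7, 2]
4 → hit
2 → hit
7 → hit
9 → miss, evict 7, frames [4, 2, 9]
4 → hit
2 → hit
3 → miss, evict 9, frames [4, 2, 3]
Page faults: 10.

10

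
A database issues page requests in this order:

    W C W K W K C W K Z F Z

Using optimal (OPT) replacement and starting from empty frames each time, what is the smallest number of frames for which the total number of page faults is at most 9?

2

f=1: 12 faults
f=2: 7 faults
f=3: 5 faults
f=4: 5 faults
f=5: 5 faults
Smallest f with faults ≤ 9 is 2.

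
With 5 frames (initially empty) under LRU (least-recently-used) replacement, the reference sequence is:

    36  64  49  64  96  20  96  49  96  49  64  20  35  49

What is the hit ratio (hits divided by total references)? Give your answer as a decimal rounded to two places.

36 -> miss, frames (36)
64 -> miss, frames (36 64)
49 -> miss, frames (36 64 49)
64 -> hit
96 -> miss, frames (36 49 64 96)
20 -> miss, frames (36 49 64 96 20)
96 -> hit
49 -> hit
96 -> hit
49 -> hit
64 -> hit
20 -> hit
35 -> miss, evict 36, frames (96 49 64 20 35)
49 -> hit
Hits: 8 of 14 references → 8/14 = 0.5714.

0.57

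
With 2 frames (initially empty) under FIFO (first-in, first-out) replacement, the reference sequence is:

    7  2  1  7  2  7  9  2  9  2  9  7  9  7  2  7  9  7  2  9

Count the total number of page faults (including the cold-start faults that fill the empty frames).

7 → miss, frames (7)
2 → miss, frames (7 2)
1 → miss, evict 7, frames (2 1)
7 → miss, evict 2, frames (1 7)
2 → miss, evict 1, frames (7 2)
7 → hit
9 → miss, evict 7, frames (2 9)
2 → hit
9 → hit
2 → hit
9 → hit
7 → miss, evict 2, frames (9 7)
9 → hit
7 → hit
2 → miss, evict 9, frames (7 2)
7 → hit
9 → miss, evict 7, frames (2 9)
7 → miss, evict 2, frames (9 7)
2 → miss, evict 9, frames (7 2)
9 → miss, evict 7, frames (2 9)
Page faults: 12.

12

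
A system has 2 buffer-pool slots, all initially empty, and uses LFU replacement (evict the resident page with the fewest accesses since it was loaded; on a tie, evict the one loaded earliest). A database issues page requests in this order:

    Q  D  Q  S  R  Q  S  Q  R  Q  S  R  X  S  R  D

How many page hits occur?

Q: miss, frames [Q]
D: miss, frames [Q, D]
Q: hit
S: miss, evict D, frames [Q, S]
R: miss, evict S, frames [Q, R]
Q: hit
S: miss, evict R, frames [Q, S]
Q: hit
R: miss, evict S, frames [Q, R]
Q: hit
S: miss, evict R, frames [Q, S]
R: miss, evict S, frames [Q, R]
X: miss, evict R, frames [Q, X]
S: miss, evict X, frames [Q, S]
R: miss, evict S, frames [Q, R]
D: miss, evict R, frames [Q, D]
Hits: 4.

4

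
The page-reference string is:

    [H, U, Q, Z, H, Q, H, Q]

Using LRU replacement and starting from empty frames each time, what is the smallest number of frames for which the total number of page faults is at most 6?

2

f=1: 8 faults
f=2: 6 faults
f=3: 5 faults
f=4: 4 faults
Smallest f with faults ≤ 6 is 2.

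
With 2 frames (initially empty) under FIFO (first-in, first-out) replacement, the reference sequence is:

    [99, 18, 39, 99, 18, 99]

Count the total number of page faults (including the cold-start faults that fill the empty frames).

99: miss, frames [99]
18: miss, frames [99, 18]
39: miss, evict 99, frames [18, 39]
99: miss, evict 18, frames [39, 99]
18: miss, evict 39, frames [99, 18]
99: hit
Page faults: 5.

5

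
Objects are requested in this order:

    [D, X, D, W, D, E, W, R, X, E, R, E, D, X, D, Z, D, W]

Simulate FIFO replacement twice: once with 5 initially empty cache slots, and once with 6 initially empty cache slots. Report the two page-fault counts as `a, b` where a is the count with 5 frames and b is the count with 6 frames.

7, 6

5 frames: F F . F . F . F . . . . . . . F F . → 7 faults.
6 frames: F F . F . F . F . . . . . . . F . . → 6 faults.
6 < 7: adding a frame reduced faults, as is typical.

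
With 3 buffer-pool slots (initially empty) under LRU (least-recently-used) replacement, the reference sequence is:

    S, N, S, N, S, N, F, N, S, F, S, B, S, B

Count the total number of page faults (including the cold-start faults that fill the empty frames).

S -> miss, frames [S]
N -> miss, frames [S, N]
S -> hit
N -> hit
S -> hit
N -> hit
F -> miss, frames [S, N, F]
N -> hit
S -> hit
F -> hit
S -> hit
B -> miss, evict N, frames [F, S, B]
S -> hit
B -> hit
Page faults: 4.

4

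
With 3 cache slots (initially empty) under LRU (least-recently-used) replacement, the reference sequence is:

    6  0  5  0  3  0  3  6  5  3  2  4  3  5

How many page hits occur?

5

6 → miss, frames (6)
0 → miss, frames (6 0)
5 → miss, frames (6 0 5)
0 → hit
3 → miss, evict 6, frames (5 0 3)
0 → hit
3 → hit
6 → miss, evict 5, frames (0 3 6)
5 → miss, evict 0, frames (3 6 5)
3 → hit
2 → miss, evict 6, frames (5 3 2)
4 → miss, evict 5, frames (3 2 4)
3 → hit
5 → miss, evict 2, frames (4 3 5)
Hits: 5.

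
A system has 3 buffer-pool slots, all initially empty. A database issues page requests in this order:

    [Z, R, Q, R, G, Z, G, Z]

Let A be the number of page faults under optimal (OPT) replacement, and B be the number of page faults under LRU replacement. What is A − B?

Under OPT: F F F . F . . . → 4 faults.
Under LRU: F F F . F F . . → 5 faults.
A − B = 4 − 5 = -1.

-1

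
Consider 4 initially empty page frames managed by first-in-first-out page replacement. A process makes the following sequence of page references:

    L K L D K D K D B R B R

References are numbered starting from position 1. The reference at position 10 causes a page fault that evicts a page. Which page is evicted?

L

pos 1: L: miss, frames {L}
pos 2: K: miss, frames {L,K}
pos 3: L: hit
pos 4: D: miss, frames {L,K,D}
pos 5: K: hit
pos 6: D: hit
pos 7: K: hit
pos 8: D: hit
pos 9: B: miss, frames {L,K,D,B}
pos 10: R: miss, evict L, frames {K,D,B,R}
At position 10, page L is evicted.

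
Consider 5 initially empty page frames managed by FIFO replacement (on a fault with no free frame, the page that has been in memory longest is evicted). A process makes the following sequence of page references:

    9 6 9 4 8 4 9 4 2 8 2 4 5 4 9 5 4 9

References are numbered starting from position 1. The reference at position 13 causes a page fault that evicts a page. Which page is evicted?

pos 1: 9: fault, frames {9}
pos 2: 6: fault, frames {9,6}
pos 3: 9: hit
pos 4: 4: fault, frames {9,6,4}
pos 5: 8: fault, frames {9,6,4,8}
pos 6: 4: hit
pos 7: 9: hit
pos 8: 4: hit
pos 9: 2: fault, frames {9,6,4,8,2}
pos 10: 8: hit
pos 11: 2: hit
pos 12: 4: hit
pos 13: 5: fault, evict 9, frames {6,4,8,2,5}
At position 13, page 9 is evicted.

9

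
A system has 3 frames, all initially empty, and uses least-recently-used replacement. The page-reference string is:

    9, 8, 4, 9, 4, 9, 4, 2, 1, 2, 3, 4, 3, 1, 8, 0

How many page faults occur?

10

9 -> miss, frames {9}
8 -> miss, frames {9,8}
4 -> miss, frames {9,8,4}
9 -> hit
4 -> hit
9 -> hit
4 -> hit
2 -> miss, evict 8, frames {9,4,2}
1 -> miss, evict 9, frames {4,2,1}
2 -> hit
3 -> miss, evict 4, frames {1,2,3}
4 -> miss, evict 1, frames {2,3,4}
3 -> hit
1 -> miss, evict 2, frames {4,3,1}
8 -> miss, evict 4, frames {3,1,8}
0 -> miss, evict 3, frames {1,8,0}
Page faults: 10.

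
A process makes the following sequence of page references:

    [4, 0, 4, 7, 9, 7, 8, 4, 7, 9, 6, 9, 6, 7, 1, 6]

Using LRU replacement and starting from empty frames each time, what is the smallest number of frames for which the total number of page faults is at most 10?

f=1: 16 faults
f=2: 12 faults
f=3: 9 faults
f=4: 7 faults
f=5: 7 faults
f=6: 7 faults
f=7: 7 faults
Smallest f with faults ≤ 10 is 3.

3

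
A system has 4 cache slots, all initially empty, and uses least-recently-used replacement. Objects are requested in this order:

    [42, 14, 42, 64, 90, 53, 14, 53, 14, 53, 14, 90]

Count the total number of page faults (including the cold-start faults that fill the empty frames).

42: miss, frames {42}
14: miss, frames {42,14}
42: hit
64: miss, frames {14,42,64}
90: miss, frames {14,42,64,90}
53: miss, evict 14, frames {42,64,90,53}
14: miss, evict 42, frames {64,90,53,14}
53: hit
14: hit
53: hit
14: hit
90: hit
Page faults: 6.

6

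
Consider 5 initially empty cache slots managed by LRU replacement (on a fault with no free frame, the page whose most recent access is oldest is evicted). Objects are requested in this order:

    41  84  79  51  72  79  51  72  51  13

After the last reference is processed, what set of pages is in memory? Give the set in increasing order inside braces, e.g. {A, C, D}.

{13, 51, 72, 79, 84}

41: fault, frames (41)
84: fault, frames (41 84)
79: fault, frames (41 84 79)
51: fault, frames (41 84 79 51)
72: fault, frames (41 84 79 51 72)
79: hit
51: hit
72: hit
51: hit
13: fault, evict 41, frames (84 79 72 51 13)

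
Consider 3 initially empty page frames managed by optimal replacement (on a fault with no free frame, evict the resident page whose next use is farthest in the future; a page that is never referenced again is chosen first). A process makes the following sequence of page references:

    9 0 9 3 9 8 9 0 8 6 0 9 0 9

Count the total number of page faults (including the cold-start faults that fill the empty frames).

9: miss, frames {9}
0: miss, frames {9,0}
9: hit
3: miss, frames {9,0,3}
9: hit
8: miss, evict 3, frames {9,0,8}
9: hit
0: hit
8: hit
6: miss, evict 8, frames {9,0,6}
0: hit
9: hit
0: hit
9: hit
Page faults: 5.

5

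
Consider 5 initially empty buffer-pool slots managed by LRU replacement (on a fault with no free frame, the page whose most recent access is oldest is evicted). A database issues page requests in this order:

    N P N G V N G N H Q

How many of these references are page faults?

N -> miss, frames (N)
P -> miss, frames (N P)
N -> hit
G -> miss, frames (P N G)
V -> miss, frames (P N G V)
N -> hit
G -> hit
N -> hit
H -> miss, frames (P V G N H)
Q -> miss, evict P, frames (V G N H Q)
Page faults: 6.

6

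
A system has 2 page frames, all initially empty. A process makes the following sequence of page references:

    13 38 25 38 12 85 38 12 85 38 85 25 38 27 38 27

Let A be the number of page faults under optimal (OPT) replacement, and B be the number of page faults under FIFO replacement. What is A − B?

Under OPT: F F F . F F . F . F . F . F . . → 9 faults.
Under FIFO: F F F . F F F F F F . F . F F . → 12 faults.
A − B = 9 − 12 = -3.

-3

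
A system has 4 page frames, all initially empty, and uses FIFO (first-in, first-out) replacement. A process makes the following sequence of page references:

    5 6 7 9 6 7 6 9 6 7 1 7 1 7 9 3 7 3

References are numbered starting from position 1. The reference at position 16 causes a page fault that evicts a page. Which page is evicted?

6

pos 1: 5 -> miss, frames [5]
pos 2: 6 -> miss, frames [5, 6]
pos 3: 7 -> miss, frames [5, 6, 7]
pos 4: 9 -> miss, frames [5, 6, 7, 9]
pos 5: 6 -> hit
pos 6: 7 -> hit
pos 7: 6 -> hit
pos 8: 9 -> hit
pos 9: 6 -> hit
pos 10: 7 -> hit
pos 11: 1 -> miss, evict 5, frames [6, 7, 9, 1]
pos 12: 7 -> hit
pos 13: 1 -> hit
pos 14: 7 -> hit
pos 15: 9 -> hit
pos 16: 3 -> miss, evict 6, frames [7, 9, 1, 3]
At position 16, page 6 is evicted.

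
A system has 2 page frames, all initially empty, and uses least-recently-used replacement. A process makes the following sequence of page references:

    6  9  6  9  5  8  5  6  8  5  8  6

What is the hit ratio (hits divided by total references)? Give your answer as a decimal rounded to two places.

0.33

6 -> miss, frames {6}
9 -> miss, frames {6,9}
6 -> hit
9 -> hit
5 -> miss, evict 6, frames {9,5}
8 -> miss, evict 9, frames {5,8}
5 -> hit
6 -> miss, evict 8, frames {5,6}
8 -> miss, evict 5, frames {6,8}
5 -> miss, evict 6, frames {8,5}
8 -> hit
6 -> miss, evict 5, frames {8,6}
Hits: 4 of 12 references → 4/12 = 0.3333.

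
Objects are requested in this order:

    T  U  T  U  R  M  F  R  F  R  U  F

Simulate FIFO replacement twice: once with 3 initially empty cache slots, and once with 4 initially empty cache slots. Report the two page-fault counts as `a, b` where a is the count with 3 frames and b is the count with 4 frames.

6, 5

3 frames: F F . . F F F . . . F . → 6 faults.
4 frames: F F . . F F F . . . . . → 5 faults.
5 < 6: adding a frame reduced faults, as is typical.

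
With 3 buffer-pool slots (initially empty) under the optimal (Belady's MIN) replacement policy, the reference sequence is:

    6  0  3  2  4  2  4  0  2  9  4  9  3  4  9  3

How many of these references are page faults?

7

6: fault, frames [6]
0: fault, frames [6, 0]
3: fault, frames [6, 0, 3]
2: fault, evict 6, frames [0, 3, 2]
4: fault, evict 3, frames [0, 2, 4]
2: hit
4: hit
0: hit
2: hit
9: fault, evict 2, frames [0, 4, 9]
4: hit
9: hit
3: fault, evict 0, frames [4, 9, 3]
4: hit
9: hit
3: hit
Page faults: 7.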